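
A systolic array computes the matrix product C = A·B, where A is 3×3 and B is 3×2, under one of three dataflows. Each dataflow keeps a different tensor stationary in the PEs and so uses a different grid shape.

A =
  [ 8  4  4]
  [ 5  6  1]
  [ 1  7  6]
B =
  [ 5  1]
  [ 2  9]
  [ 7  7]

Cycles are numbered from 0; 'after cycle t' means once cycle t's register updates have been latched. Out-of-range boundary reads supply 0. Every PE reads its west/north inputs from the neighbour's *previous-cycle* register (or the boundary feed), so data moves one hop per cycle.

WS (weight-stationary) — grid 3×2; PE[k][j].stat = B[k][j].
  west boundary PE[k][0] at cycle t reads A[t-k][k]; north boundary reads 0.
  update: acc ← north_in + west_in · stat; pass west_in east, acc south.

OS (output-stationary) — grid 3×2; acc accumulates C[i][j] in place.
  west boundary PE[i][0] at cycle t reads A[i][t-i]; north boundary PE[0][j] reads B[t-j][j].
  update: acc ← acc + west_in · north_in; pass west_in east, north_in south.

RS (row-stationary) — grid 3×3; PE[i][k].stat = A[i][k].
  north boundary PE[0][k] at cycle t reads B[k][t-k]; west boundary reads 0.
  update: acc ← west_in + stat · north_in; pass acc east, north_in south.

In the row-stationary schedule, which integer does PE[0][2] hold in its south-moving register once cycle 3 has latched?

register = 7

RS on a 3×3 grid — tracing PE[0][2] and its feeders:
  t=0 PE[0][1]: acc=0 h=0 v=0
  t=0 PE[0][2]: acc=0 h=0 v=0
  t=1 PE[0][1]: acc=48 h=48 v=2
  t=1 PE[0][2]: acc=0 h=0 v=0
  t=2 PE[0][1]: acc=44 h=44 v=9
  t=2 PE[0][2]: acc=76 h=76 v=7
  t=3 PE[0][1]: acc=0 h=0 v=0
  t=3 PE[0][2]: acc=72 h=72 v=7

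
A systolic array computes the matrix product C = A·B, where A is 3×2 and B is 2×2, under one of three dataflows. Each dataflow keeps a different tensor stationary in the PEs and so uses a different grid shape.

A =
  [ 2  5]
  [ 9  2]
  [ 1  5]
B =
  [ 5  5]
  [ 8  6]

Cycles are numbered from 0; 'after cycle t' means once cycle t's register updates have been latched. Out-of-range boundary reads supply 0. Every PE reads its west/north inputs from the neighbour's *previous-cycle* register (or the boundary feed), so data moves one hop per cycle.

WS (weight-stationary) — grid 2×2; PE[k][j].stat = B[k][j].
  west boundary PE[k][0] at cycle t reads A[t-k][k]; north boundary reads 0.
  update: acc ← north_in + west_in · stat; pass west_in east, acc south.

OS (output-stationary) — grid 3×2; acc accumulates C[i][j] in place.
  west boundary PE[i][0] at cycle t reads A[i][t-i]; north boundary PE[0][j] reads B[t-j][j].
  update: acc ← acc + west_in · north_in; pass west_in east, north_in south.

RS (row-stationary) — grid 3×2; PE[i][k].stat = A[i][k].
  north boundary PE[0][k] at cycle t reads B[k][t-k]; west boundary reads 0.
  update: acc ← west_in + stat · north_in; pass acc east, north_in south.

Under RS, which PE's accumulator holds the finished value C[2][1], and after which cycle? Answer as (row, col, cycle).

(row, col, cycle) = (2, 1, 4)

Under RS, C[2][1] lands at PE[2][1]:
  c0 r2c1: 0 / 0 / 0
  c1 r2c1: 0 / 0 / 0
  c2 r2c1: 0 / 0 / 0
  c3 r2c1: 45 / 45 / 8
  c4 r2c1: 35 / 35 / 6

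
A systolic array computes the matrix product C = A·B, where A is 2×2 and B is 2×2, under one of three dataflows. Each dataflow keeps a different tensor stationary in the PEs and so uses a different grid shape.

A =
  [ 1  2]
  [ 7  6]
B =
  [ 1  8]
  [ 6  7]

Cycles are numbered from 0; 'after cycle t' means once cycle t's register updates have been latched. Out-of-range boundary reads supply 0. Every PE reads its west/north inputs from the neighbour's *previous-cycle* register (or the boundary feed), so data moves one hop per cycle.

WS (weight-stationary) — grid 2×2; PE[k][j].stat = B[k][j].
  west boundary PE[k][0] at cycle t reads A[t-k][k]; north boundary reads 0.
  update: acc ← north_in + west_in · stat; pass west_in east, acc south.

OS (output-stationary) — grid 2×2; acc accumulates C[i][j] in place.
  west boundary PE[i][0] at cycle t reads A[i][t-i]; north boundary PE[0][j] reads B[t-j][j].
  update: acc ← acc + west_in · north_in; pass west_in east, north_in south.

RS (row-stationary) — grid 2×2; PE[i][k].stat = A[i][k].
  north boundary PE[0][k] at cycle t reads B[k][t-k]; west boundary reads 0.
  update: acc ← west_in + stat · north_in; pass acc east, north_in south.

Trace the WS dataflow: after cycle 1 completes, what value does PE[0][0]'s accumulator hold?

WS 2×2: PE[0][0] cycle-by-cycle (with neighbour feeds):
  c0 r0c0: 1 / 1 / 1
  c1 r0c0: 7 / 7 / 7

PE[0][0].acc = 7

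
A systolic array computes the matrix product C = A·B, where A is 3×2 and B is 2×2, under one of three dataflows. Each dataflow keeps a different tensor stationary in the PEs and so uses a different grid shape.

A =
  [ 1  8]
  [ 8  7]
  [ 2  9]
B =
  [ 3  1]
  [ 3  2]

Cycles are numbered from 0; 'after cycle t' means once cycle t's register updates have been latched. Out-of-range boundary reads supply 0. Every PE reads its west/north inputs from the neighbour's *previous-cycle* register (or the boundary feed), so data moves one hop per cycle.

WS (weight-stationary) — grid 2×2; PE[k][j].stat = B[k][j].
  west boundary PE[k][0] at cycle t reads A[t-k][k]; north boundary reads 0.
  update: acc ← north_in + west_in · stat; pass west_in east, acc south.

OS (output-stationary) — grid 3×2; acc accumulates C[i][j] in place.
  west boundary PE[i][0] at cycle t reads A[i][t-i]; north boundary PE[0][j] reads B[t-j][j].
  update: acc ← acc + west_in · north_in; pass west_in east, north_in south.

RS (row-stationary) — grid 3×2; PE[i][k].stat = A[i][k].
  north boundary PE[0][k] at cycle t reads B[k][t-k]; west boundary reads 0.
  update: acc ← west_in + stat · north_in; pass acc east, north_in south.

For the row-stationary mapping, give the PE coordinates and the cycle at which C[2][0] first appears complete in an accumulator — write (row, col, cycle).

RS: C[2][0] accumulates in PE[2][1]:
  step 0 · PE2,1: acc=0; fwd→0 fwd↓0
  step 1 · PE2,1: acc=0; fwd→0 fwd↓0
  step 2 · PE2,1: acc=0; fwd→0 fwd↓0
  step 3 · PE2,1: acc=33; fwd→33 fwd↓3

(row, col, cycle) = (2, 1, 3)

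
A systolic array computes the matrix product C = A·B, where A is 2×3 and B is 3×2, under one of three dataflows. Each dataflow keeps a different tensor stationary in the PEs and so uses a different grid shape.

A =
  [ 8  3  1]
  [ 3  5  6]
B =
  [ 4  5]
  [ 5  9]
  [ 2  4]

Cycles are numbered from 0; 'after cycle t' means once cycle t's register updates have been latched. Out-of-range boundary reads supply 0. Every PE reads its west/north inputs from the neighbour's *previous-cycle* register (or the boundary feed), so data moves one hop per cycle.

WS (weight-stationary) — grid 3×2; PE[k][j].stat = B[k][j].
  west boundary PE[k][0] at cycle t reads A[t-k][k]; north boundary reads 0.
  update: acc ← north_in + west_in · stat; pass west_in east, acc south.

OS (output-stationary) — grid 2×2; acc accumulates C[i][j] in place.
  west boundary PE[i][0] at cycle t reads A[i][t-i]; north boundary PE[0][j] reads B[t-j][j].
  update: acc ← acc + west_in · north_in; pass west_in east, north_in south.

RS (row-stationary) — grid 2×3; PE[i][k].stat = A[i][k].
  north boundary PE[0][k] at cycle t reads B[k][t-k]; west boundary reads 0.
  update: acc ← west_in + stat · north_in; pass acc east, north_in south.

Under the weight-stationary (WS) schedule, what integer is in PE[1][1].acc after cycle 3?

PE[1][1].acc = 60

WS 3×2: PE[1][1] cycle-by-cycle (with neighbour feeds):
  step 0 · PE0,1: acc=0; fwd→0 fwd↓0
  step 0 · PE1,0: acc=0; fwd→0 fwd↓0
  step 0 · PE1,1: acc=0; fwd→0 fwd↓0
  step 1 · PE0,1: acc=40; fwd→8 fwd↓40
  step 1 · PE1,0: acc=47; fwd→3 fwd↓47
  step 1 · PE1,1: acc=0; fwd→0 fwd↓0
  step 2 · PE0,1: acc=15; fwd→3 fwd↓15
  step 2 · PE1,0: acc=37; fwd→5 fwd↓37
  step 2 · PE1,1: acc=67; fwd→3 fwd↓67
  step 3 · PE0,1: acc=0; fwd→0 fwd↓0
  step 3 · PE1,0: acc=0; fwd→0 fwd↓0
  step 3 · PE1,1: acc=60; fwd→5 fwd↓60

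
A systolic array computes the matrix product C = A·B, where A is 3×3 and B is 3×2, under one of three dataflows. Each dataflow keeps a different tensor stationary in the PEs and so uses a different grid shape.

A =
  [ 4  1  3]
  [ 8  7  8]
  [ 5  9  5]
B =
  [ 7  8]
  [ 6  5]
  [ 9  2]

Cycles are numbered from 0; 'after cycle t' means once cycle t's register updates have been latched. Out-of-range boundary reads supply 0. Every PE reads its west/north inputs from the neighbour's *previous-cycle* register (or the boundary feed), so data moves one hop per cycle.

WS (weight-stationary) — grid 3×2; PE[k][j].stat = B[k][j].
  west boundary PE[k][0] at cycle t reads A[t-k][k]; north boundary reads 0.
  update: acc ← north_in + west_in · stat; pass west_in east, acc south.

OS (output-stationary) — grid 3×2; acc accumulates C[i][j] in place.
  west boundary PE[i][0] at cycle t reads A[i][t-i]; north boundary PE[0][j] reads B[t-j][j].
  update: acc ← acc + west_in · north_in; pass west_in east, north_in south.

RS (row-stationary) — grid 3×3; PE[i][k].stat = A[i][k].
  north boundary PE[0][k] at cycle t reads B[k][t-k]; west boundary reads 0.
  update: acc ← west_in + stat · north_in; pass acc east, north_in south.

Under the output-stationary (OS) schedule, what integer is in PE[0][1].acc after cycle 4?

PE[0][1].acc = 43

OS 3×2: PE[0][1] cycle-by-cycle (with neighbour feeds):
  c0 r0c0: 28 / 4 / 7
  c0 r0c1: 0 / 0 / 0
  c1 r0c0: 34 / 1 / 6
  c1 r0c1: 32 / 4 / 8
  c2 r0c0: 61 / 3 / 9
  c2 r0c1: 37 / 1 / 5
  c3 r0c0: 61 / 0 / 0
  c3 r0c1: 43 / 3 / 2
  c4 r0c0: 61 / 0 / 0
  c4 r0c1: 43 / 0 / 0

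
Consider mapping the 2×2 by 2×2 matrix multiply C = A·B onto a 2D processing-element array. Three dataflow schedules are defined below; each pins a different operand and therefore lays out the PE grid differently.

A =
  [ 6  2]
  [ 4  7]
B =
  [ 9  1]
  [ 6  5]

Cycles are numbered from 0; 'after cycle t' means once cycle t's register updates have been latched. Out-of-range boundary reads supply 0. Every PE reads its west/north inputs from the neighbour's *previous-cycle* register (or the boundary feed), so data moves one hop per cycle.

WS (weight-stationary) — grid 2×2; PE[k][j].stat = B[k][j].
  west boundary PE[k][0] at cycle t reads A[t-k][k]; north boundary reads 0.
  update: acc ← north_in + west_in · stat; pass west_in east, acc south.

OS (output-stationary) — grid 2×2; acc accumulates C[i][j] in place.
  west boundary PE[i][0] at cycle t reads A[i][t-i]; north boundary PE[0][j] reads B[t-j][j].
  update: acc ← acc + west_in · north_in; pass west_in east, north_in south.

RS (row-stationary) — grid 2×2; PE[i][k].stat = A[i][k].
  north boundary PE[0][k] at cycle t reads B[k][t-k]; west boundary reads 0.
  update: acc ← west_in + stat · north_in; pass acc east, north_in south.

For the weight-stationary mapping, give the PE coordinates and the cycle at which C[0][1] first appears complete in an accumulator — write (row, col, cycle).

(row, col, cycle) = (1, 1, 2)

WS — PE[1][1] is where C[0][1] collects:
  c0 r1c1: 0 / 0 / 0
  c1 r1c1: 0 / 0 / 0
  c2 r1c1: 16 / 2 / 16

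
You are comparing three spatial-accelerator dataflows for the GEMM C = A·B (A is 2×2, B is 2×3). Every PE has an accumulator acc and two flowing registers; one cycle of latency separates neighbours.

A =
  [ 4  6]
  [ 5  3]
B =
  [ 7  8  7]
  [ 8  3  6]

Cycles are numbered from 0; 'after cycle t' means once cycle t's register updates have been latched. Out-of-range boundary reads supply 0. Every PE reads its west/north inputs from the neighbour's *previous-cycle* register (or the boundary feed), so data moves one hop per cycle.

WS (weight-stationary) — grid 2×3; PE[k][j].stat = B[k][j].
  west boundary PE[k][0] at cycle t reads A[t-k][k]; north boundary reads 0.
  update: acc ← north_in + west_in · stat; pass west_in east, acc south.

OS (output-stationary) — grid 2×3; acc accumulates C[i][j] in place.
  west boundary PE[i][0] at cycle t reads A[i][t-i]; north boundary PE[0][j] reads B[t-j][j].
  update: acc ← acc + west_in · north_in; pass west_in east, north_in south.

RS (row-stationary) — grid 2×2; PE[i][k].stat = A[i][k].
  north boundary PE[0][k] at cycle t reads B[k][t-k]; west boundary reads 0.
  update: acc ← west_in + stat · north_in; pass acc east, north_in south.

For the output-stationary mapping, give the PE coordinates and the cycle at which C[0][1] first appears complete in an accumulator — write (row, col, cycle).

OS — PE[0][1] is where C[0][1] collects:
  [0] (0,1) acc=0 (h:0 v:0)
  [1] (0,1) acc=32 (h:4 v:8)
  [2] (0,1) acc=50 (h:6 v:3)

(row, col, cycle) = (0, 1, 2)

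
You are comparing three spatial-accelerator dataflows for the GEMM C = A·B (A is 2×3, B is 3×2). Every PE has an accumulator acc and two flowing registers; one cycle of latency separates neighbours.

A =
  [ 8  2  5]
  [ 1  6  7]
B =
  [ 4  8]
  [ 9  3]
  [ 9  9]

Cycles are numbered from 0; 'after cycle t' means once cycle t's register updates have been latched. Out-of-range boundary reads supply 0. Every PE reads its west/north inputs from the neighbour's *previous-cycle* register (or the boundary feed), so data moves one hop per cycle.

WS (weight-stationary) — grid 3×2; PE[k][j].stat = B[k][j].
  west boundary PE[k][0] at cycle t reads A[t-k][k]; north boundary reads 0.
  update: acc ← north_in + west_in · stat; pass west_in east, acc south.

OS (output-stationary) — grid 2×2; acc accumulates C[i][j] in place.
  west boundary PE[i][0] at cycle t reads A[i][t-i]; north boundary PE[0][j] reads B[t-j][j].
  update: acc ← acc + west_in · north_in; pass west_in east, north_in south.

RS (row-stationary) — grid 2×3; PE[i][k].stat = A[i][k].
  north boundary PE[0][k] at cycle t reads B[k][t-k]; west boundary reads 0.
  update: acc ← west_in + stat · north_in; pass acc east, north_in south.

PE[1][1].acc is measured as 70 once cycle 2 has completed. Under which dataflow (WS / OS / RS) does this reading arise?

WS (3×2 grid), PE[1][1]:
  cycle 0: PE[1][1] → acc 0, east 0, south 0
  cycle 1: PE[1][1] → acc 0, east 0, south 0
  cycle 2: PE[1][1] → acc 70, east 2, south 70
OS (2×2 grid), PE[1][1]:
  cycle 0: PE[1][1] → acc 0, east 0, south 0
  cycle 1: PE[1][1] → acc 0, east 0, south 0
  cycle 2: PE[1][1] → acc 8, east 1, south 8
RS (2×3 grid), PE[1][1]:
  cycle 0: PE[1][1] → acc 0, east 0, south 0
  cycle 1: PE[1][1] → acc 0, east 0, south 0
  cycle 2: PE[1][1] → acc 58, east 58, south 9

dataflow = WS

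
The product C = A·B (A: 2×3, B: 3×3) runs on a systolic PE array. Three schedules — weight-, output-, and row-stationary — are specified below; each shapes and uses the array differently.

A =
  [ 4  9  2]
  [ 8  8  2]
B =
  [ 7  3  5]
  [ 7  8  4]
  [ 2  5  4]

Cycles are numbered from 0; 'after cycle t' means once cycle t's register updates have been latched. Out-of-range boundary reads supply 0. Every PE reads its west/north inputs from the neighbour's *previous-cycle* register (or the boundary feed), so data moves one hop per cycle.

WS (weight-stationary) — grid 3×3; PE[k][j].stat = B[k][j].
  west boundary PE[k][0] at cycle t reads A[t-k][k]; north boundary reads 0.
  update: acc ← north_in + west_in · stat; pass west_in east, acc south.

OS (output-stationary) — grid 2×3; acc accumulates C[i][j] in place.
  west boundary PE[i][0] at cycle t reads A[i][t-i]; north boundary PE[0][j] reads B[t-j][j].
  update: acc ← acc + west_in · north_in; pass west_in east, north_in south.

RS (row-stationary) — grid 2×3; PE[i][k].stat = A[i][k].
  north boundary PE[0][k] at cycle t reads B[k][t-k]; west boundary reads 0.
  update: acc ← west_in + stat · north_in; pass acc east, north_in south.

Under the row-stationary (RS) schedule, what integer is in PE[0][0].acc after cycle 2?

PE[0][0].acc = 20

Tracing RS — 2×3 array, target PE[0][0]:
  step 0 · PE0,0: acc=28; fwd→28 fwd↓7
  step 1 · PE0,0: acc=12; fwd→12 fwd↓3
  step 2 · PE0,0: acc=20; fwd→20 fwd↓5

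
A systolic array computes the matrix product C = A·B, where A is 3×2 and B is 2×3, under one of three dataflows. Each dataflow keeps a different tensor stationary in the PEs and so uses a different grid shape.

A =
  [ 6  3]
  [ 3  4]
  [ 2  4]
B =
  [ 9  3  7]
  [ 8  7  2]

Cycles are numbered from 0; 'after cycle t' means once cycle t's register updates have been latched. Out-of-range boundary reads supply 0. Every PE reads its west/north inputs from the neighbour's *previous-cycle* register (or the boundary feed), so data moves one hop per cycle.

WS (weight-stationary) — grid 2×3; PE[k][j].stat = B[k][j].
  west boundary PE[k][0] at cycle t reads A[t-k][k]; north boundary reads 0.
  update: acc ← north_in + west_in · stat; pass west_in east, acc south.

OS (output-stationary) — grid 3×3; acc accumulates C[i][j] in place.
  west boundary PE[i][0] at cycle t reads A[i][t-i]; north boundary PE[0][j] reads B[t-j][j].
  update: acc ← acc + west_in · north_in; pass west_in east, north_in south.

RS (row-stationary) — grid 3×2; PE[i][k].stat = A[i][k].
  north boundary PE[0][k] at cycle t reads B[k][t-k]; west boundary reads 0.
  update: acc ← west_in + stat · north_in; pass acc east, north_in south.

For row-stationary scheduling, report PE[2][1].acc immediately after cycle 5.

RS (3×2). Following PE[2][1] plus its west/north inputs:
  @0  [1,1]  acc 0  |  →0  ↓0
  @0  [2,0]  acc 0  |  →0  ↓0
  @0  [2,1]  acc 0  |  →0  ↓0
  @1  [1,1]  acc 0  |  →0  ↓0
  @1  [2,0]  acc 0  |  →0  ↓0
  @1  [2,1]  acc 0  |  →0  ↓0
  @2  [1,1]  acc 59  |  →59  ↓8
  @2  [2,0]  acc 18  |  →18  ↓9
  @2  [2,1]  acc 0  |  →0  ↓0
  @3  [1,1]  acc 37  |  →37  ↓7
  @3  [2,0]  acc 6  |  →6  ↓3
  @3  [2,1]  acc 50  |  →50  ↓8
  @4  [1,1]  acc 29  |  →29  ↓2
  @4  [2,0]  acc 14  |  →14  ↓7
  @4  [2,1]  acc 34  |  →34  ↓7
  @5  [1,1]  acc 0  |  →0  ↓0
  @5  [2,0]  acc 0  |  →0  ↓0
  @5  [2,1]  acc 22  |  →22  ↓2

PE[2][1].acc = 22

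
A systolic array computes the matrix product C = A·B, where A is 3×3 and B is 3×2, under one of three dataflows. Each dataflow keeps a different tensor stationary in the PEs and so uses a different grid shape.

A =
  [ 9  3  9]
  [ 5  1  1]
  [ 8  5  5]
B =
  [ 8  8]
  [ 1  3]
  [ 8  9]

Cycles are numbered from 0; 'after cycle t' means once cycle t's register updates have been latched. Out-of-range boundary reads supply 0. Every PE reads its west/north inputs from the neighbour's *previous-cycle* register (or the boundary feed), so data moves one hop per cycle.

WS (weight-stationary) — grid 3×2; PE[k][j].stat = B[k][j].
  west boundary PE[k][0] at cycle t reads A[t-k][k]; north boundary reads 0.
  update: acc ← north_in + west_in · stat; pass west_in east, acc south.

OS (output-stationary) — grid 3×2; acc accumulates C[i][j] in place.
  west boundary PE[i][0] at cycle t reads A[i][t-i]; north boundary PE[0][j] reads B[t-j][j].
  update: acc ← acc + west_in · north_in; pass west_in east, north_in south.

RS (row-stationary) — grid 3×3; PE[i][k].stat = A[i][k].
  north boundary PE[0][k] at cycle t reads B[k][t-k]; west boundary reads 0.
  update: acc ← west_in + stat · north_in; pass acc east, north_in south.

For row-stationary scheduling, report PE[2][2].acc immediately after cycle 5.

RS 3×3: PE[2][2] cycle-by-cycle (with neighbour feeds):
  @0  [1,2]  acc 0  |  →0  ↓0
  @0  [2,1]  acc 0  |  →0  ↓0
  @0  [2,2]  acc 0  |  →0  ↓0
  @1  [1,2]  acc 0  |  →0  ↓0
  @1  [2,1]  acc 0  |  →0  ↓0
  @1  [2,2]  acc 0  |  →0  ↓0
  @2  [1,2]  acc 0  |  →0  ↓0
  @2  [2,1]  acc 0  |  →0  ↓0
  @2  [2,2]  acc 0  |  →0  ↓0
  @3  [1,2]  acc 49  |  →49  ↓8
  @3  [2,1]  acc 69  |  →69  ↓1
  @3  [2,2]  acc 0  |  →0  ↓0
  @4  [1,2]  acc 52  |  →52  ↓9
  @4  [2,1]  acc 79  |  →79  ↓3
  @4  [2,2]  acc 109  |  →109  ↓8
  @5  [1,2]  acc 0  |  →0  ↓0
  @5  [2,1]  acc 0  |  →0  ↓0
  @5  [2,2]  acc 124  |  →124  ↓9

PE[2][2].acc = 124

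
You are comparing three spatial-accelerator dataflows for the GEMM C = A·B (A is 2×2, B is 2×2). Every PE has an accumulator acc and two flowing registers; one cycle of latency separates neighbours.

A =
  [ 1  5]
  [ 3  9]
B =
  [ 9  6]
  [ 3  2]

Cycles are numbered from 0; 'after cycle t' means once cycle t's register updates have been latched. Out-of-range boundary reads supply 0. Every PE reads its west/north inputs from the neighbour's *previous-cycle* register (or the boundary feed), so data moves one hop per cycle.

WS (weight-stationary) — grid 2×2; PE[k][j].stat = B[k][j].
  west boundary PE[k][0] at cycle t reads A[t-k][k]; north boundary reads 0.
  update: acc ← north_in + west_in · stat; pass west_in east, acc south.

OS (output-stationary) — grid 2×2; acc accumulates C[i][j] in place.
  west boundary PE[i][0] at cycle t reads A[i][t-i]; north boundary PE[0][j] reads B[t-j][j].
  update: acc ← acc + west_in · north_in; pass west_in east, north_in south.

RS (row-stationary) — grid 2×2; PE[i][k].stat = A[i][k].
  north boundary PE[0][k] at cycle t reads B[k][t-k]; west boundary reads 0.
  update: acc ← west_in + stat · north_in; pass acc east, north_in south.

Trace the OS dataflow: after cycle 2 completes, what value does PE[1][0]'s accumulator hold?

PE[1][0].acc = 54

OS (2×2). Following PE[1][0] plus its west/north inputs:
  c0 r0c0: 9 / 1 / 9
  c0 r1c0: 0 / 0 / 0
  c1 r0c0: 24 / 5 / 3
  c1 r1c0: 27 / 3 / 9
  c2 r0c0: 24 / 0 / 0
  c2 r1c0: 54 / 9 / 3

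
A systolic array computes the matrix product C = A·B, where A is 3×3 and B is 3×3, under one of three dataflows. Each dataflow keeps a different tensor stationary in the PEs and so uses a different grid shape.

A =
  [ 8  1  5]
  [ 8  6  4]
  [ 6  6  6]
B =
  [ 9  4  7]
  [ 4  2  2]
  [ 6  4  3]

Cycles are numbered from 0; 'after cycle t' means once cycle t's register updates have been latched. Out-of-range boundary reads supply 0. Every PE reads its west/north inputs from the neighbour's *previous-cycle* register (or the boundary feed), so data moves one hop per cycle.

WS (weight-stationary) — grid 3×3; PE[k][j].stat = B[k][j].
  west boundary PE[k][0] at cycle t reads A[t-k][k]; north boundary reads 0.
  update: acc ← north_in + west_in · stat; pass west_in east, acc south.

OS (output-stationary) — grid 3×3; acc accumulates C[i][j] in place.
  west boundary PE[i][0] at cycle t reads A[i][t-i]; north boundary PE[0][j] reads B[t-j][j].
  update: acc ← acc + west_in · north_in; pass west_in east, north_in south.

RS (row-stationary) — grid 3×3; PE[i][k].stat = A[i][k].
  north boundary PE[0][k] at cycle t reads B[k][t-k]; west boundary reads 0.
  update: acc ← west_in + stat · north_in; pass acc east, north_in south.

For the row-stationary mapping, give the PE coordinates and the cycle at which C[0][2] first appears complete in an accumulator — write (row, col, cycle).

(row, col, cycle) = (0, 2, 4)

RS — PE[0][2] is where C[0][2] collects:
  c0 r0c2: 0 / 0 / 0
  c1 r0c2: 0 / 0 / 0
  c2 r0c2: 106 / 106 / 6
  c3 r0c2: 54 / 54 / 4
  c4 r0c2: 73 / 73 / 3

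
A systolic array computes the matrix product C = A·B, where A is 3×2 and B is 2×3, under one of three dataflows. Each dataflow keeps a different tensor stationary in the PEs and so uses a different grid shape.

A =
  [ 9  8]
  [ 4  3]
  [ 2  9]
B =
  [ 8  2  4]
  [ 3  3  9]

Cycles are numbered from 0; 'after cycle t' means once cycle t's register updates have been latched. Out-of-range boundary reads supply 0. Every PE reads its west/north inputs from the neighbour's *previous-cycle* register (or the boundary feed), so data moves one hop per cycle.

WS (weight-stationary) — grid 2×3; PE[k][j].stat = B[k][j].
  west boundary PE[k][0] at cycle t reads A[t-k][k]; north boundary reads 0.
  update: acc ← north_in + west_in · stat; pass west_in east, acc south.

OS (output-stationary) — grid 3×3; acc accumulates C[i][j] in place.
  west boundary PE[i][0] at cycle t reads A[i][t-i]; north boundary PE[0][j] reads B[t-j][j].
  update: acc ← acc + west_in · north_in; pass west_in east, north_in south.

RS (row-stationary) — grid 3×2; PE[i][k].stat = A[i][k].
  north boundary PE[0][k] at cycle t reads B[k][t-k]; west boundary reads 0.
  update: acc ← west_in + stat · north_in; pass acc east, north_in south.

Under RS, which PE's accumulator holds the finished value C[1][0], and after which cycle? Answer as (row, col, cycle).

RS — PE[1][1] is where C[1][0] collects:
  c0 r1c1: 0 / 0 / 0
  c1 r1c1: 0 / 0 / 0
  c2 r1c1: 41 / 41 / 3

(row, col, cycle) = (1, 1, 2)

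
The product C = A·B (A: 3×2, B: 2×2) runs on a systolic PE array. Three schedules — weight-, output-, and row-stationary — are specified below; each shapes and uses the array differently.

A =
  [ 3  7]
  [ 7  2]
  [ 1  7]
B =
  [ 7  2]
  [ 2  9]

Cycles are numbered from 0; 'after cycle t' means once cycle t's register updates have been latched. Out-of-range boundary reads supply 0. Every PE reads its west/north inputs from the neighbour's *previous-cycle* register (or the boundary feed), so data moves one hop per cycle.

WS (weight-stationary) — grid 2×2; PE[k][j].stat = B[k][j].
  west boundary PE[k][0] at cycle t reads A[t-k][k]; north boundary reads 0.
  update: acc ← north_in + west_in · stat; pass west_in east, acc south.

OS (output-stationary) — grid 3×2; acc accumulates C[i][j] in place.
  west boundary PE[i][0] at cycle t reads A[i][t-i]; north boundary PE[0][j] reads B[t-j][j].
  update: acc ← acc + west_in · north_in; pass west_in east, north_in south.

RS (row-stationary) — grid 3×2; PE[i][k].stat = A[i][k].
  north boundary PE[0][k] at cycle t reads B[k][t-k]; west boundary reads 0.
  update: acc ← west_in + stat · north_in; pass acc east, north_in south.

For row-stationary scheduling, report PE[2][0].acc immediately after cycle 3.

PE[2][0].acc = 2

RS (3×2). Following PE[2][0] plus its west/north inputs:
  0: (1,0).acc=0  regs=<0,0>
  0: (2,0).acc=0  regs=<0,0>
  1: (1,0).acc=49  regs=<49,7>
  1: (2,0).acc=0  regs=<0,0>
  2: (1,0).acc=14  regs=<14,2>
  2: (2,0).acc=7  regs=<7,7>
  3: (1,0).acc=0  regs=<0,0>
  3: (2,0).acc=2  regs=<2,2>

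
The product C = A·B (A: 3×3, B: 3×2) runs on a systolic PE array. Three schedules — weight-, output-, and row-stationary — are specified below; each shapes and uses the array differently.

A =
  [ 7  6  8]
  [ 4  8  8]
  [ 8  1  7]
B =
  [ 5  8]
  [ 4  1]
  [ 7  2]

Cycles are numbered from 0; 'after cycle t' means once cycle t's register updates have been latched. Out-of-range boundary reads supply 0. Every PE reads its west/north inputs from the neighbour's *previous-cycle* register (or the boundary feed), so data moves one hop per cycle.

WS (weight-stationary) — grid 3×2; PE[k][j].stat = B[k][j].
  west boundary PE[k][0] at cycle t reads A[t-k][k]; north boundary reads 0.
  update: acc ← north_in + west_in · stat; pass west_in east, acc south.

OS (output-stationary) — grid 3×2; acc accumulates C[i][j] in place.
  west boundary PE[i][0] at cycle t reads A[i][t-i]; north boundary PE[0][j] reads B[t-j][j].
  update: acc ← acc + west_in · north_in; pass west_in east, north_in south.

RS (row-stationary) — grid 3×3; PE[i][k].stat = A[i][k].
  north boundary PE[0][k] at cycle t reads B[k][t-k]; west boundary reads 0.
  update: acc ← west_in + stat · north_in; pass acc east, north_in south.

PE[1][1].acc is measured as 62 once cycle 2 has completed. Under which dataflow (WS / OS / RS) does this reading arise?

Under WS (3×2), PE[1][1]:
  after 0 — PE[1][1] acc=0, pass-E 0, pass-S 0
  after 1 — PE[1][1] acc=0, pass-E 0, pass-S 0
  after 2 — PE[1][1] acc=62, pass-E 6, pass-S 62
Under OS (3×2), PE[1][1]:
  after 0 — PE[1][1] acc=0, pass-E 0, pass-S 0
  after 1 — PE[1][1] acc=0, pass-E 0, pass-S 0
  after 2 — PE[1][1] acc=32, pass-E 4, pass-S 8
Under RS (3×3), PE[1][1]:
  after 0 — PE[1][1] acc=0, pass-E 0, pass-S 0
  after 1 — PE[1][1] acc=0, pass-E 0, pass-S 0
  after 2 — PE[1][1] acc=52, pass-E 52, pass-S 4

dataflow = WS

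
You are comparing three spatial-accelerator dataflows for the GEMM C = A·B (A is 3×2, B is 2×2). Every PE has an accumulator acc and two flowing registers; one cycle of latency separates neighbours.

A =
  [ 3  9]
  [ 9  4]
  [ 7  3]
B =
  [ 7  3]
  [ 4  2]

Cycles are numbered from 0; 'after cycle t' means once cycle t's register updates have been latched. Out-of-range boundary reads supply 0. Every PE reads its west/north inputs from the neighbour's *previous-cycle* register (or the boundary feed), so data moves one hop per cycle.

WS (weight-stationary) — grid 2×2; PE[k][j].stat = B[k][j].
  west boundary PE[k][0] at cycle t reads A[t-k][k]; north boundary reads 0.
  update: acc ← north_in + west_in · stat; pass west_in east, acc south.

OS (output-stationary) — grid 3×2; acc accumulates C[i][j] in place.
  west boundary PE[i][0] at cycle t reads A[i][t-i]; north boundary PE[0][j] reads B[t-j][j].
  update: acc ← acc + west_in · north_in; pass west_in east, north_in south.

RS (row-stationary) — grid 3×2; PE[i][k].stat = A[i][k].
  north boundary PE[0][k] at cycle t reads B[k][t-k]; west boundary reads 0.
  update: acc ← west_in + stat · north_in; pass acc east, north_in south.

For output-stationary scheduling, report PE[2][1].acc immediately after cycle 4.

OS (3×2). Following PE[2][1] plus its west/north inputs:
  @0  [1,1]  acc 0  |  →0  ↓0
  @0  [2,0]  acc 0  |  →0  ↓0
  @0  [2,1]  acc 0  |  →0  ↓0
  @1  [1,1]  acc 0  |  →0  ↓0
  @1  [2,0]  acc 0  |  →0  ↓0
  @1  [2,1]  acc 0  |  →0  ↓0
  @2  [1,1]  acc 27  |  →9  ↓3
  @2  [2,0]  acc 49  |  →7  ↓7
  @2  [2,1]  acc 0  |  →0  ↓0
  @3  [1,1]  acc 35  |  →4  ↓2
  @3  [2,0]  acc 61  |  →3  ↓4
  @3  [2,1]  acc 21  |  →7  ↓3
  @4  [1,1]  acc 35  |  →0  ↓0
  @4  [2,0]  acc 61  |  →0  ↓0
  @4  [2,1]  acc 27  |  →3  ↓2

PE[2][1].acc = 27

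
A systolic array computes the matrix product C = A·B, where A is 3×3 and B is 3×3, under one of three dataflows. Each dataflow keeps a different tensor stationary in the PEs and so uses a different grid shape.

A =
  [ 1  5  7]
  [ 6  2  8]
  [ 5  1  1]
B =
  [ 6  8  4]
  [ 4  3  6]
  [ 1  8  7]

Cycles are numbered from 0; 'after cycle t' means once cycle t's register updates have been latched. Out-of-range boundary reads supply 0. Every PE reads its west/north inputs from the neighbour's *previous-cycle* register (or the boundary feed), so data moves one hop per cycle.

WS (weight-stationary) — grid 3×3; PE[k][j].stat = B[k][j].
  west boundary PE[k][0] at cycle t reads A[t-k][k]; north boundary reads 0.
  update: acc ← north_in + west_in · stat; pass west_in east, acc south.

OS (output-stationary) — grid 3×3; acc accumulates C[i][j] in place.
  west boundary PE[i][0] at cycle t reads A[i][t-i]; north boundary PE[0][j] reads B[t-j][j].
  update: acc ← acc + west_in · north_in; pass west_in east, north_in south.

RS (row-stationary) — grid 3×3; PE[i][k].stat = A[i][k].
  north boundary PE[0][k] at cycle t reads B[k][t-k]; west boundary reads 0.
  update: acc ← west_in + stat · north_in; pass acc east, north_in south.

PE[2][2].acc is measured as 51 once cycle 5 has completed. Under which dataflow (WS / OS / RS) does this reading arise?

dataflow = RS

WS [3×3] PE[2][2] across cycles:
  0: (2,2).acc=0  regs=<0,0>
  1: (2,2).acc=0  regs=<0,0>
  2: (2,2).acc=0  regs=<0,0>
  3: (2,2).acc=0  regs=<0,0>
  4: (2,2).acc=83  regs=<7,83>
  5: (2,2).acc=92  regs=<8,92>
OS [3×3] PE[2][2] across cycles:
  0: (2,2).acc=0  regs=<0,0>
  1: (2,2).acc=0  regs=<0,0>
  2: (2,2).acc=0  regs=<0,0>
  3: (2,2).acc=0  regs=<0,0>
  4: (2,2).acc=20  regs=<5,4>
  5: (2,2).acc=26  regs=<1,6>
RS [3×3] PE[2][2] across cycles:
  0: (2,2).acc=0  regs=<0,0>
  1: (2,2).acc=0  regs=<0,0>
  2: (2,2).acc=0  regs=<0,0>
  3: (2,2).acc=0  regs=<0,0>
  4: (2,2).acc=35  regs=<35,1>
  5: (2,2).acc=51  regs=<51,8>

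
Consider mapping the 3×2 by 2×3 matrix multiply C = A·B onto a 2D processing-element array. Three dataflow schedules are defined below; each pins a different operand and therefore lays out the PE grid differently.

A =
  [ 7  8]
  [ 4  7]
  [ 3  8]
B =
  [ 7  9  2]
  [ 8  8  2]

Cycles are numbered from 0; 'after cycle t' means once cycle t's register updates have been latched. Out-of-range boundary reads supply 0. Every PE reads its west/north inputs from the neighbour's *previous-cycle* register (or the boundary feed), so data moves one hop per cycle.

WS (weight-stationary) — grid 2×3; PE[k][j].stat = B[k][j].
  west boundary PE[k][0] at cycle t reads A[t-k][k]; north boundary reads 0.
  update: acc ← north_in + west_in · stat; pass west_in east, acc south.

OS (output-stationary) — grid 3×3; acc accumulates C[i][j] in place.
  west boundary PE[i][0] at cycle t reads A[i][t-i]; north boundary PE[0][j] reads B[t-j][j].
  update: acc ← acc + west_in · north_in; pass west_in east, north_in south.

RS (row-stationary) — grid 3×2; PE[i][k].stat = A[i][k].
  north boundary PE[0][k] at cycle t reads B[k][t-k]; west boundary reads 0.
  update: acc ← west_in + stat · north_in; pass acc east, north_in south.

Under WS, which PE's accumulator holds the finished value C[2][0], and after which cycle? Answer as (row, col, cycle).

(row, col, cycle) = (1, 0, 3)

WS — PE[1][0] is where C[2][0] collects:
  after 0 — PE[1][0] acc=0, pass-E 0, pass-S 0
  after 1 — PE[1][0] acc=113, pass-E 8, pass-S 113
  after 2 — PE[1][0] acc=84, pass-E 7, pass-S 84
  after 3 — PE[1][0] acc=85, pass-E 8, pass-S 85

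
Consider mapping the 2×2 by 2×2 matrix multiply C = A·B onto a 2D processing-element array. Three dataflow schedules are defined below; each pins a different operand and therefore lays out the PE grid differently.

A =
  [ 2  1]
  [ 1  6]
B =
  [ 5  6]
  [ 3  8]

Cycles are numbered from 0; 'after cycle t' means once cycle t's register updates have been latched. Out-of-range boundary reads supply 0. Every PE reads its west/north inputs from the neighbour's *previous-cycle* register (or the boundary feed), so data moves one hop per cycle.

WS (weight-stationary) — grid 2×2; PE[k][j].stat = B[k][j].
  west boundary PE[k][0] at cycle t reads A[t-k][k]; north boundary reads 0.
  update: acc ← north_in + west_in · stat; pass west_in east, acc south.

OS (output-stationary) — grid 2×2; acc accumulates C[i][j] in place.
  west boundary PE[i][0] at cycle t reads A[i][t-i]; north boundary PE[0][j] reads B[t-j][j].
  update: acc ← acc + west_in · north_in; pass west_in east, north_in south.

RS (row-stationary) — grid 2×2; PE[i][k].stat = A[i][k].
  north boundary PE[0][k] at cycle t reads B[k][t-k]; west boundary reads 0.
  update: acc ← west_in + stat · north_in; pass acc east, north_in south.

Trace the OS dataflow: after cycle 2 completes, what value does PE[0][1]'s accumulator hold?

OS 2×2: PE[0][1] cycle-by-cycle (with neighbour feeds):
  step 0 · PE0,0: acc=10; fwd→2 fwd↓5
  step 0 · PE0,1: acc=0; fwd→0 fwd↓0
  step 1 · PE0,0: acc=13; fwd→1 fwd↓3
  step 1 · PE0,1: acc=12; fwd→2 fwd↓6
  step 2 · PE0,0: acc=13; fwd→0 fwd↓0
  step 2 · PE0,1: acc=20; fwd→1 fwd↓8

PE[0][1].acc = 20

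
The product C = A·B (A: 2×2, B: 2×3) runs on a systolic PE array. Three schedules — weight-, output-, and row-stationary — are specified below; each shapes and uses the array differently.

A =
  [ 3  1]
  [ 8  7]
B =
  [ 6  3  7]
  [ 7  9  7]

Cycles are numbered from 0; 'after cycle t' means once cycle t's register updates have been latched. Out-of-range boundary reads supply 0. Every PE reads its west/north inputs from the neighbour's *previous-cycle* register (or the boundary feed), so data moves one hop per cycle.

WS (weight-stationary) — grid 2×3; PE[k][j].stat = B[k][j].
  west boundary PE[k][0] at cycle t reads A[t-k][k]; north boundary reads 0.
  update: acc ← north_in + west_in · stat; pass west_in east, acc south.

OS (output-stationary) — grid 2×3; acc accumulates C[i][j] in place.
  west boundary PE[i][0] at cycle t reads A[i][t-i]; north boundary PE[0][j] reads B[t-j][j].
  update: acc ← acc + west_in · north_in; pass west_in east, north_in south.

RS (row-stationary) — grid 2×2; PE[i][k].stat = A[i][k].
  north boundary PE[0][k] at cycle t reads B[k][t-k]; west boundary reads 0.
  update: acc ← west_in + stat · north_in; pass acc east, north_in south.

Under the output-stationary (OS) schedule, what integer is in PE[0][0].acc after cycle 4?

PE[0][0].acc = 25

OS on a 2×3 grid — tracing PE[0][0] and its feeders:
  [0] (0,0) acc=18 (h:3 v:6)
  [1] (0,0) acc=25 (h:1 v:7)
  [2] (0,0) acc=25 (h:0 v:0)
  [3] (0,0) acc=25 (h:0 v:0)
  [4] (0,0) acc=25 (h:0 v:0)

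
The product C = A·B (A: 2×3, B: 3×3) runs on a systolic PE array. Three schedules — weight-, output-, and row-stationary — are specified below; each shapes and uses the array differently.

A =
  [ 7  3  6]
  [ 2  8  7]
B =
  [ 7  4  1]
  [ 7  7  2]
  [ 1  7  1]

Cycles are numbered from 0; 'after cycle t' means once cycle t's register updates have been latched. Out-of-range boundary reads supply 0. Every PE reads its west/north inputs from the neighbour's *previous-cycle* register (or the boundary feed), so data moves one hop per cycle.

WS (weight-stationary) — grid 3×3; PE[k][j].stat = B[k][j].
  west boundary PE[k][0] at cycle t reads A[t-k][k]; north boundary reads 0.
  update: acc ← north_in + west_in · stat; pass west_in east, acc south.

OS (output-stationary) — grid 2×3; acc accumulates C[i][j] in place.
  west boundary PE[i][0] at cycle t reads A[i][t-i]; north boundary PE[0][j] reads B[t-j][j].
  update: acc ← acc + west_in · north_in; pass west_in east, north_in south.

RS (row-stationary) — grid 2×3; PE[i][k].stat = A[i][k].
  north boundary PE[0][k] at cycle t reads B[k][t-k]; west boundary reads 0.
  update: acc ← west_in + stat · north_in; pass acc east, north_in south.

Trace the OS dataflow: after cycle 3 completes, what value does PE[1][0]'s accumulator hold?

PE[1][0].acc = 77

Tracing OS — 2×3 array, target PE[1][0]:
  c0 r0c0: 49 / 7 / 7
  c0 r1c0: 0 / 0 / 0
  c1 r0c0: 70 / 3 / 7
  c1 r1c0: 14 / 2 / 7
  c2 r0c0: 76 / 6 / 1
  c2 r1c0: 70 / 8 / 7
  c3 r0c0: 76 / 0 / 0
  c3 r1c0: 77 / 7 / 1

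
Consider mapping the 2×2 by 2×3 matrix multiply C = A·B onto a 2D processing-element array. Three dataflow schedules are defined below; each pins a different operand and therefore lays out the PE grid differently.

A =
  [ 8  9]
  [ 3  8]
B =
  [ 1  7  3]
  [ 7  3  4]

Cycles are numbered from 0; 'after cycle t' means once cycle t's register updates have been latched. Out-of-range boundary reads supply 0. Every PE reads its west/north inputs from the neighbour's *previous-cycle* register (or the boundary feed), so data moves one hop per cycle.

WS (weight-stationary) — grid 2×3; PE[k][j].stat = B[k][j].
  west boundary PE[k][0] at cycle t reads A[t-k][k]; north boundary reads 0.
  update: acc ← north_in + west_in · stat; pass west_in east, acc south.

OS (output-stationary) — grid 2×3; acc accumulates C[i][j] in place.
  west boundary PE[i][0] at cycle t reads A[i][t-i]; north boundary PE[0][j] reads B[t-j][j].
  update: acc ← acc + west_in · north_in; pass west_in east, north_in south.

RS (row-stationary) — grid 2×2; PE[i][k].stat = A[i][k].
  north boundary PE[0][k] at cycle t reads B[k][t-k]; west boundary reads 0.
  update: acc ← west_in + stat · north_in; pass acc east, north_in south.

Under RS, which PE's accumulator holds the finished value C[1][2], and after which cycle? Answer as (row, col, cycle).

(row, col, cycle) = (1, 1, 4)

RS — PE[1][1] is where C[1][2] collects:
  after 0 — PE[1][1] acc=0, pass-E 0, pass-S 0
  after 1 — PE[1][1] acc=0, pass-E 0, pass-S 0
  after 2 — PE[1][1] acc=59, pass-E 59, pass-S 7
  after 3 — PE[1][1] acc=45, pass-E 45, pass-S 3
  after 4 — PE[1][1] acc=41, pass-E 41, pass-S 4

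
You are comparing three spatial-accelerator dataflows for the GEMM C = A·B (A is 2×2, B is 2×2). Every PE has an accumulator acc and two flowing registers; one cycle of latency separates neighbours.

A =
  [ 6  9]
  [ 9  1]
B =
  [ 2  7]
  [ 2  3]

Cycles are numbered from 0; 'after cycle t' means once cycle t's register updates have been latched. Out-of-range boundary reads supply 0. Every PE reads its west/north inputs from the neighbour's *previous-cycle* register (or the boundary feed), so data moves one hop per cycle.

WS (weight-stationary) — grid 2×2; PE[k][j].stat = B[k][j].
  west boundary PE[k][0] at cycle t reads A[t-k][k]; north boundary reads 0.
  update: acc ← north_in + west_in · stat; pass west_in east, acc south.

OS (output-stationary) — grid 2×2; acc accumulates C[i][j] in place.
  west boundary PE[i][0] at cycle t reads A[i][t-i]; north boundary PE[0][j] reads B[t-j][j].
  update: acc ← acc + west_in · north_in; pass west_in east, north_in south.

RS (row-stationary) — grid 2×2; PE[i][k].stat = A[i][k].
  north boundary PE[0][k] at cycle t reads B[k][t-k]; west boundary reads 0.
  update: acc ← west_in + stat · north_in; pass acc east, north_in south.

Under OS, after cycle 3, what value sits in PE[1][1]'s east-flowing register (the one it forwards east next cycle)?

Tracing OS — 2×2 array, target PE[1][1]:
  cycle 0: PE[0][1] → acc 0, east 0, south 0
  cycle 0: PE[1][0] → acc 0, east 0, south 0
  cycle 0: PE[1][1] → acc 0, east 0, south 0
  cycle 1: PE[0][1] → acc 42, east 6, south 7
  cycle 1: PE[1][0] → acc 18, east 9, south 2
  cycle 1: PE[1][1] → acc 0, east 0, south 0
  cycle 2: PE[0][1] → acc 69, east 9, south 3
  cycle 2: PE[1][0] → acc 20, east 1, south 2
  cycle 2: PE[1][1] → acc 63, east 9, south 7
  cycle 3: PE[0][1] → acc 69, east 0, south 0
  cycle 3: PE[1][0] → acc 20, east 0, south 0
  cycle 3: PE[1][1] → acc 66, east 1, south 3

register = 1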